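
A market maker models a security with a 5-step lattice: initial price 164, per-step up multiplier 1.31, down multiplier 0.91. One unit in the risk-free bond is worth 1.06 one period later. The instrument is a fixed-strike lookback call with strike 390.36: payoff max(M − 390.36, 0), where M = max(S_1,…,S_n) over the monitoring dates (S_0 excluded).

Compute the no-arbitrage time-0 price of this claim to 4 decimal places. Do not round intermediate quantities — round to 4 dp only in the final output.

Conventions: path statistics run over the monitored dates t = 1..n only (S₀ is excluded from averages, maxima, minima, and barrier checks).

price = 4.0142

With p* = (R−d)/(u−d) = 0.3750, sum probability × payoff across the paths and divide by R^5.
Enumerate all 2^5 = 32 price paths (U = up ×1.31, D = down ×0.91); each path with k up-moves has probability p*^k·(1−p*)^(5−k).
DDDDD: M=149.2400, payoff=0.0000, prob=0.095367
UDDDD: M=214.8400, payoff=0.0000, prob=0.057220
DUDDD: M=195.5044, payoff=0.0000, prob=0.057220
UUDDD: M=281.4404, payoff=0.0000, prob=0.034332
DDUDD: M=177.9090, payoff=0.0000, prob=0.057220
UDUDD: M=256.1108, payoff=0.0000, prob=0.034332
DUUDD: M=256.1108, payoff=0.0000, prob=0.034332
UUUDD: M=368.6869, payoff=0.0000, prob=0.020599
DDDUD: M=161.8972, payoff=0.0000, prob=0.057220
UDDUD: M=233.0608, payoff=0.0000, prob=0.034332
DUDUD: M=233.0608, payoff=0.0000, prob=0.034332
UUDUD: M=335.5051, payoff=0.0000, prob=0.020599
DDUUD: M=233.0608, payoff=0.0000, prob=0.034332
UDUUD: M=335.5051, payoff=0.0000, prob=0.020599
DUUUD: M=335.5051, payoff=0.0000, prob=0.020599
UUUUD: M=482.9799, payoff=92.6199, prob=0.012360
DDDDU: M=149.2400, payoff=0.0000, prob=0.057220
UDDDU: M=214.8400, payoff=0.0000, prob=0.034332
DUDDU: M=212.0853, payoff=0.0000, prob=0.034332
UUDDU: M=305.3096, payoff=0.0000, prob=0.020599
DDUDU: M=212.0853, payoff=0.0000, prob=0.034332
UDUDU: M=305.3096, payoff=0.0000, prob=0.020599
DUUDU: M=305.3096, payoff=0.0000, prob=0.020599
UUUDU: M=439.5117, payoff=49.1517, prob=0.012360
DDDUU: M=212.0853, payoff=0.0000, prob=0.034332
UDDUU: M=305.3096, payoff=0.0000, prob=0.020599
DUDUU: M=305.3096, payoff=0.0000, prob=0.020599
UUDUU: M=439.5117, payoff=49.1517, prob=0.012360
DDUUU: M=305.3096, payoff=0.0000, prob=0.020599
UDUUU: M=439.5117, payoff=49.1517, prob=0.012360
DUUUU: M=439.5117, payoff=49.1517, prob=0.012360
UUUUU: M=632.7036, payoff=242.3436, prob=0.007416
Price = Σ prob·payoff / R^5 = 5.371896 / 1.338226 = 4.0142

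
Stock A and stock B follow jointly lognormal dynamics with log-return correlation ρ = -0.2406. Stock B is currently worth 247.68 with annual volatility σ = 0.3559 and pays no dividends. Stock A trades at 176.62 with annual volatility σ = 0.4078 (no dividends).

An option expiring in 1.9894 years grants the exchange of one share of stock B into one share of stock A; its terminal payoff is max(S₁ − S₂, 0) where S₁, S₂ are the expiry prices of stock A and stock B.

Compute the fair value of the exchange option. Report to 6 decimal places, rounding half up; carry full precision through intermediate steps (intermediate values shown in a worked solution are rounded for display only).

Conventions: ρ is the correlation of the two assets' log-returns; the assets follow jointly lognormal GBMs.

exchange price = 39.344429

σ_eff = √(σ₁² + σ₂² − 2ρσ₁σ₂) = √(0.4078² + 0.3559² − 2·-0.2406·0.4078·0.3559) = 0.602333
d₁ = (ln(S₁/S₂) + (q₂ − q₁ + σ_eff²/2)T) / (σ_eff√T) = (ln(176.62/247.68) + (0.0 − 0.0 + 0.181403)·1.9894) / 0.849567 = 0.026773
d₂ = d₁ − σ_eff√T = 0.026773 − 0.849567 = -0.822795
N(d₁) = 0.510679,  N(d₂) = 0.205312
V = S₁·e^{−q₁T}·N(d₁) − S₂·e^{−q₂T}·N(d₂) = 90.196208 − 50.851779 = 39.344429
Key observation: the rate r is irrelevant here: denominating values in stock B turns the exchange into a ratio option on S₁/S₂, and discounting at r drops out.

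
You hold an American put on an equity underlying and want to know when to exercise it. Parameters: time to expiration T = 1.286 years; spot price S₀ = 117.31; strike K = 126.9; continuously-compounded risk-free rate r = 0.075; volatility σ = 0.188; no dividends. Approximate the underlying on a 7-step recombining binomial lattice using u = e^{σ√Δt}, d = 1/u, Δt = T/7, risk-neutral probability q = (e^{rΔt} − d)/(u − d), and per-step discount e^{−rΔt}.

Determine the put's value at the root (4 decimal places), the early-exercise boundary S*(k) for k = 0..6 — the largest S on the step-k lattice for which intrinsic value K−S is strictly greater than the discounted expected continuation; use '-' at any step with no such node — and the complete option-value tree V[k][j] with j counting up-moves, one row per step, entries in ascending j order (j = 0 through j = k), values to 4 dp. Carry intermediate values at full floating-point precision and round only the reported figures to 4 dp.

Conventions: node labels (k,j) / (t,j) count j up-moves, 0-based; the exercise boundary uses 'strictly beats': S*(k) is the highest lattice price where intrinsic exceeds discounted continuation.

price = 11.4739
boundary = - 108.2279 99.8490 108.2279 99.8490 108.2279 117.3100
tree:
11.4739
18.6721 6.2327
27.0510 11.0016 2.7267
34.7812 18.6721 5.3864 0.7529
41.9130 27.0510 10.2872 1.7584 0.0000
48.4926 34.7812 18.6721 4.1064 0.0000 0.0000
54.5629 41.9130 27.0510 9.5900 0.0000 0.0000 0.0000
60.1631 48.4926 34.7812 18.6721 0.0000 0.0000 0.0000 0.0000

params: Δt=0.18371 u=1.08392 d=0.92258 q=0.56586 e^(-rΔt)=0.98632
t_7 payoffs: 60.1631 48.4926 34.7812 18.6721 0.0000 0.0000 0.0000 0.0000
t_6: node(6,0) S=72.3371 payoff=54.5629 vs cont=52.8263 → 54.5629 [stop]  node(6,1) S=84.9870 payoff=41.9130 vs cont=40.1765 → 41.9130 [stop]  node(6,2) S=99.8490 payoff=27.0510 vs cont=25.3145 → 27.0510 [stop]  node(6,3) S=117.3100 payoff=9.5900 vs cont=7.9954 → 9.5900 [stop]  node(6,4) S=137.8244 payoff=0.0000 vs cont=0.0000 → 0.0000 [wait]  node(6,5) S=161.9263 payoff=0.0000 vs cont=0.0000 → 0.0000 [wait]  node(6,6) S=190.2430 payoff=0.0000 vs cont=0.0000 → 0.0000 [wait]  ⇒ S*(6)=117.3100
t_5: node(5,0) S=78.4074 payoff=48.4926 vs cont=46.7561 → 48.4926 [stop]  node(5,1) S=92.1188 payoff=34.7812 vs cont=33.0447 → 34.7812 [stop]  node(5,2) S=108.2279 payoff=18.6721 vs cont=16.9355 → 18.6721 [stop]  node(5,3) S=127.1542 payoff=0.0000 vs cont=4.1064 → 4.1064 [wait]  node(5,4) S=149.3901 payoff=0.0000 vs cont=0.0000 → 0.0000 [wait]  node(5,5) S=175.5145 payoff=0.0000 vs cont=0.0000 → 0.0000 [wait]  ⇒ S*(5)=108.2279
t_4: node(4,0) S=84.9870 payoff=41.9130 vs cont=40.1765 → 41.9130 [stop]  node(4,1) S=99.8490 payoff=27.0510 vs cont=25.3145 → 27.0510 [stop]  node(4,2) S=117.3100 payoff=9.5900 vs cont=10.2872 → 10.2872 [wait]  node(4,3) S=137.8244 payoff=0.0000 vs cont=1.7584 → 1.7584 [wait]  node(4,4) S=161.9263 payoff=0.0000 vs cont=0.0000 → 0.0000 [wait]  ⇒ S*(4)=99.8490
t_3: node(3,0) S=92.1188 payoff=34.7812 vs cont=33.0447 → 34.7812 [stop]  node(3,1) S=108.2279 payoff=18.6721 vs cont=17.3247 → 18.6721 [stop]  node(3,2) S=127.1542 payoff=0.0000 vs cont=5.3864 → 5.3864 [wait]  node(3,3) S=149.3901 payoff=0.0000 vs cont=0.7529 → 0.7529 [wait]  ⇒ S*(3)=108.2279
t_2: node(2,0) S=99.8490 payoff=27.0510 vs cont=25.3145 → 27.0510 [stop]  node(2,1) S=117.3100 payoff=9.5900 vs cont=11.0016 → 11.0016 [wait]  node(2,2) S=137.8244 payoff=0.0000 vs cont=2.7267 → 2.7267 [wait]  ⇒ S*(2)=99.8490
t_1: node(1,0) S=108.2279 payoff=18.6721 vs cont=17.7234 → 18.6721 [stop]  node(1,1) S=127.1542 payoff=0.0000 vs cont=6.2327 → 6.2327 [wait]  ⇒ S*(1)=108.2279
t_0: node(0,0) S=117.3100 payoff=9.5900 vs cont=11.4739 → 11.4739 [wait]  ⇒ S*(0)=-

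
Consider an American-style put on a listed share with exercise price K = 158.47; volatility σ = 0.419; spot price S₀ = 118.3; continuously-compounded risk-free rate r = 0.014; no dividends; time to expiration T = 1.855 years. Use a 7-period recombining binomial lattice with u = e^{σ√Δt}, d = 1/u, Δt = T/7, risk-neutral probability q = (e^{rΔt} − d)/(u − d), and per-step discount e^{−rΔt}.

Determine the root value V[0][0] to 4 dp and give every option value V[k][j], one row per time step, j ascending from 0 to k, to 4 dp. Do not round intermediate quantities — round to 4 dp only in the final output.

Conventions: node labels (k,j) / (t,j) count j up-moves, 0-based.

price = 52.8828
tree:
52.8828
66.9101 36.5019
81.8582 49.5400 21.1728
96.5314 64.9397 31.4867 8.9835
108.5486 81.6214 45.4757 14.9767 1.8735
118.2342 96.5314 63.1223 24.6961 3.4494 0.0000
126.0407 108.5486 81.6214 40.1700 6.3508 0.0000 0.0000
132.3325 118.2342 96.5314 63.1223 11.6926 0.0000 0.0000 0.0000

params: Δt=0.26500 u=1.24072 d=0.80598 q=0.45483 e^(-rΔt)=0.99630
t_7 payoffs: 132.3325 118.2342 96.5314 63.1223 11.6926 0.0000 0.0000 0.0000
k=6: node(6,0) S=32.4293 payoff=126.0407 vs cont=125.4538 → 126.0407 [stop]  node(6,1) S=49.9214 payoff=108.5486 vs cont=107.9618 → 108.5486 [stop]  node(6,2) S=76.8486 payoff=81.6214 vs cont=81.0346 → 81.6214 [stop]  node(6,3) S=118.3000 payoff=40.1700 vs cont=39.5832 → 40.1700 [stop]  node(6,4) S=182.1100 payoff=0.0000 vs cont=6.3508 → 6.3508 [wait]  node(6,5) S=280.3384 payoff=0.0000 vs cont=0.0000 → 0.0000 [wait]  node(6,6) S=431.5505 payoff=0.0000 vs cont=0.0000 → 0.0000 [wait]
k=5: node(5,0) S=40.2358 payoff=118.2342 vs cont=117.6474 → 118.2342 [stop]  node(5,1) S=61.9386 payoff=96.5314 vs cont=95.9446 → 96.5314 [stop]  node(5,2) S=95.3477 payoff=63.1223 vs cont=62.5355 → 63.1223 [stop]  node(5,3) S=146.7774 payoff=11.6926 vs cont=24.6961 → 24.6961 [wait]  node(5,4) S=225.9478 payoff=0.0000 vs cont=3.4494 → 3.4494 [wait]  node(5,5) S=347.8221 payoff=0.0000 vs cont=0.0000 → 0.0000 [wait]
k=4: node(4,0) S=49.9214 payoff=108.5486 vs cont=107.9618 → 108.5486 [stop]  node(4,1) S=76.8486 payoff=81.6214 vs cont=81.0346 → 81.6214 [stop]  node(4,2) S=118.3000 payoff=40.1700 vs cont=45.4757 → 45.4757 [wait]  node(4,3) S=182.1100 payoff=0.0000 vs cont=14.9767 → 14.9767 [wait]  node(4,4) S=280.3384 payoff=0.0000 vs cont=1.8735 → 1.8735 [wait]
k=3: node(3,0) S=61.9386 payoff=96.5314 vs cont=95.9446 → 96.5314 [stop]  node(3,1) S=95.3477 payoff=63.1223 vs cont=64.9397 → 64.9397 [wait]  node(3,2) S=146.7774 payoff=11.6926 vs cont=31.4867 → 31.4867 [wait]  node(3,3) S=225.9478 payoff=0.0000 vs cont=8.9835 → 8.9835 [wait]
k=2: node(2,0) S=76.8486 payoff=81.6214 vs cont=81.8582 → 81.8582 [wait]  node(2,1) S=118.3000 payoff=40.1700 vs cont=49.5400 → 49.5400 [wait]  node(2,2) S=182.1100 payoff=0.0000 vs cont=21.1728 → 21.1728 [wait]
k=1: node(1,0) S=95.3477 payoff=63.1223 vs cont=66.9101 → 66.9101 [wait]  node(1,1) S=146.7774 payoff=11.6926 vs cont=36.5019 → 36.5019 [wait]
k=0: node(0,0) S=118.3000 payoff=40.1700 vs cont=52.8828 → 52.8828 [wait]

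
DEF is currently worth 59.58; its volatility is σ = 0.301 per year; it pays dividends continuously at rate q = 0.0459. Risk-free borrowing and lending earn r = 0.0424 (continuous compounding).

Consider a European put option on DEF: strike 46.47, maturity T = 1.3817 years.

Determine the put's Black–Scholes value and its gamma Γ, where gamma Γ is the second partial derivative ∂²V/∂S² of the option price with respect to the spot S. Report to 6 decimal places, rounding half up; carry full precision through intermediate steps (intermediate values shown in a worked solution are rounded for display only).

price = 2.528413
Γ = 0.012212

σ√T = 0.301·√1.3817 = 0.353813
d₁ = (ln(S/K) + (r−q+σ²/2)T) / (σ√T) = (ln(59.58/46.47) + (0.0424−0.0459+0.301²/2)·1.3817) / 0.353813 = (0.248513 + 0.057756) / 0.353813 = 0.865624
d₂ = d₁ − σ√T = 0.865624 − 0.353813 = 0.511811
e^{−rT} = 0.943099
e^{−qT} = 0.938549
N(−d₁) = 0.193348,  N(−d₂) = 0.304392
Put price V = K·e^{−rT}·N(−d₂) − S·e^{−qT}·N(−d₁) = 13.340204 − 10.811790 = 2.528413
φ(d₁) = (1/√(2π))·e^{−d₁²/2} = 0.274284
Γ = e^{−qT}·φ(d₁) / (S·σ·√T) = 0.012212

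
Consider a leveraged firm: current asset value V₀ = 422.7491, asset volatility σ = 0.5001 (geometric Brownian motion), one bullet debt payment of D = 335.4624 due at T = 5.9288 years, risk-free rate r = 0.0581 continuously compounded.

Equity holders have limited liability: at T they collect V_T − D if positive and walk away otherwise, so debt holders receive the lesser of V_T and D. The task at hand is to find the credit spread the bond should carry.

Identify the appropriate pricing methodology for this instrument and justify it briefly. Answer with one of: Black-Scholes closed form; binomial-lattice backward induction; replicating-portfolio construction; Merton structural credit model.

framework: Merton structural credit model

Key observation: assets follow a GBM and default happens iff V_T < 335.4624; valuing claims on that split (equity as a call, risky debt as the residual) is the structural model's definition.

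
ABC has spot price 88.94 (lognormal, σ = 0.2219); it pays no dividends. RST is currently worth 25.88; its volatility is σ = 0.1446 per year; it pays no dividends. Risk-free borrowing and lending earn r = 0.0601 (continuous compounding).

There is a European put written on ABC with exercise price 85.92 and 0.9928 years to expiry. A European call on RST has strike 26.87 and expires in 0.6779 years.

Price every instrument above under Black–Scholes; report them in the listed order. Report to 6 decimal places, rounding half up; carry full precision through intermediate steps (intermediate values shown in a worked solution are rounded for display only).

price(ABC put K=85.92) = 4.144189
price(RST call K=26.87) = 1.268328

[ABC put K=85.92]
σ√T = 0.2219·√0.9928 = 0.221100
d₁ = (ln(S/K) + (r+σ²/2)T) / (σ√T) = (ln(88.94/85.92) + (0.0601+0.2219²/2)·0.9928) / 0.221100 = (0.034545 + 0.084110) / 0.221100 = 0.536659
d₂ = d₁ − σ√T = 0.536659 − 0.221100 = 0.315559
e^{−rT} = 0.942078
N(−d₁) = 0.295752,  N(−d₂) = 0.376168
price = K·e^{−rT}·N(−d₂) − S·N(−d₁) = 30.448332 − 26.304143 = 4.144189
[RST call K=26.87]
σ√T = 0.1446·√0.6779 = 0.119056
d₁ = (ln(S/K) + (r+σ²/2)T) / (σ√T) = (ln(25.88/26.87) + (0.0601+0.1446²/2)·0.6779) / 0.119056 = (-0.037540 + 0.047829) / 0.119056 = 0.086422
d₂ = d₁ − σ√T = 0.086422 − 0.119056 = -0.032634
e^{−rT} = 0.960077
N(d₁) = 0.534434,  N(d₂) = 0.486983
price = S·N(d₁) − K·e^{−rT}·N(d₂) = 13.831160 − 12.562833 = 1.268328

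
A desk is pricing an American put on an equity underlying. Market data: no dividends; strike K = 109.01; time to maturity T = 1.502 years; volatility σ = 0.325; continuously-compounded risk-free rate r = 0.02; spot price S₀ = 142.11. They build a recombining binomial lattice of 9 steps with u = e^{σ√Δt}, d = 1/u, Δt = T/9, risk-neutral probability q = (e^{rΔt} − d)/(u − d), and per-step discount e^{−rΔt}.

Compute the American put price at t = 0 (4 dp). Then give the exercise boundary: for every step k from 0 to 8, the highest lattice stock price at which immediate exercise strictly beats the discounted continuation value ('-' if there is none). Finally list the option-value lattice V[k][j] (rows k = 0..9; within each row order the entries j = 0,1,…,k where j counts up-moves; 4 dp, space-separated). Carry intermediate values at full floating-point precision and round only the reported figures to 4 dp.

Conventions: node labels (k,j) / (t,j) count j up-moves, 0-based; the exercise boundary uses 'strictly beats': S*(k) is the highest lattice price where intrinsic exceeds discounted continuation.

Δt=0.16689  u=1.14199  d=0.87567  q=0.47941  discount=0.99667
step 9 (expiry): payoffs max(K−S,0) = 65.9894 52.9054 35.8422 13.5894 0.0000 0.0000 0.0000 0.0000 0.0000 0.0000
step 8: (k=8,j=0): S=49.1289, K−S=59.8811, hold=59.5178 ⇒ V=59.8811 exercise | (k=8,j=1): S=64.0707, K−S=44.9393, hold=44.5761 ⇒ V=44.9393 exercise | (k=8,j=2): S=83.5567, K−S=25.4533, hold=25.0901 ⇒ V=25.4533 exercise | (k=8,j=3): S=108.9690, K−S=0.0410, hold=7.0509 ⇒ V=7.0509 continue | (k=8,j=4): S=142.1100, K−S=0.0000, hold=0.0000 ⇒ V=0.0000 continue | (k=8,j=5): S=185.3303, K−S=0.0000, hold=0.0000 ⇒ V=0.0000 continue | (k=8,j=6): S=241.6953, K−S=0.0000, hold=0.0000 ⇒ V=0.0000 continue | (k=8,j=7): S=315.2028, K−S=0.0000, hold=0.0000 ⇒ V=0.0000 continue | (k=8,j=8): S=411.0662, K−S=0.0000, hold=0.0000 ⇒ V=0.0000 continue  boundary S*=83.5567
step 7: (k=7,j=0): S=56.1046, K−S=52.9054, hold=52.5422 ⇒ V=52.9054 exercise | (k=7,j=1): S=73.1678, K−S=35.8422, hold=35.4789 ⇒ V=35.8422 exercise | (k=7,j=2): S=95.4206, K−S=13.5894, hold=16.5756 ⇒ V=16.5756 continue | (k=7,j=3): S=124.4411, K−S=0.0000, hold=3.6584 ⇒ V=3.6584 continue | (k=7,j=4): S=162.2877, K−S=0.0000, hold=0.0000 ⇒ V=0.0000 continue | (k=7,j=5): S=211.6447, K−S=0.0000, hold=0.0000 ⇒ V=0.0000 continue | (k=7,j=6): S=276.0127, K−S=0.0000, hold=0.0000 ⇒ V=0.0000 continue | (k=7,j=7): S=359.9572, K−S=0.0000, hold=0.0000 ⇒ V=0.0000 continue  boundary S*=73.1678
step 6: (k=6,j=0): S=64.0707, K−S=44.9393, hold=44.5761 ⇒ V=44.9393 exercise | (k=6,j=1): S=83.5567, K−S=25.4533, hold=26.5169 ⇒ V=26.5169 continue | (k=6,j=2): S=108.9690, K−S=0.0410, hold=10.3484 ⇒ V=10.3484 continue | (k=6,j=3): S=142.1100, K−S=0.0000, hold=1.8982 ⇒ V=1.8982 continue | (k=6,j=4): S=185.3303, K−S=0.0000, hold=0.0000 ⇒ V=0.0000 continue | (k=6,j=5): S=241.6953, K−S=0.0000, hold=0.0000 ⇒ V=0.0000 continue | (k=6,j=6): S=315.2028, K−S=0.0000, hold=0.0000 ⇒ V=0.0000 continue  boundary S*=64.0707
step 5: (k=5,j=0): S=73.1678, K−S=35.8422, hold=35.9871 ⇒ V=35.9871 continue | (k=5,j=1): S=95.4206, K−S=13.5894, hold=18.7030 ⇒ V=18.7030 continue | (k=5,j=2): S=124.4411, K−S=0.0000, hold=6.2763 ⇒ V=6.2763 continue | (k=5,j=3): S=162.2877, K−S=0.0000, hold=0.9849 ⇒ V=0.9849 continue | (k=5,j=4): S=211.6447, K−S=0.0000, hold=0.0000 ⇒ V=0.0000 continue | (k=5,j=5): S=276.0127, K−S=0.0000, hold=0.0000 ⇒ V=0.0000 continue  boundary S*=-
step 4: (k=4,j=0): S=83.5567, K−S=25.4533, hold=27.6086 ⇒ V=27.6086 continue | (k=4,j=1): S=108.9690, K−S=0.0410, hold=12.7031 ⇒ V=12.7031 continue | (k=4,j=2): S=142.1100, K−S=0.0000, hold=3.7271 ⇒ V=3.7271 continue | (k=4,j=3): S=185.3303, K−S=0.0000, hold=0.5110 ⇒ V=0.5110 continue | (k=4,j=4): S=241.6953, K−S=0.0000, hold=0.0000 ⇒ V=0.0000 continue  boundary S*=-
step 3: (k=3,j=0): S=95.4206, K−S=13.5894, hold=20.3946 ⇒ V=20.3946 continue | (k=3,j=1): S=124.4411, K−S=0.0000, hold=8.3719 ⇒ V=8.3719 continue | (k=3,j=2): S=162.2877, K−S=0.0000, hold=2.1780 ⇒ V=2.1780 continue | (k=3,j=3): S=211.6447, K−S=0.0000, hold=0.2651 ⇒ V=0.2651 continue  boundary S*=-
step 2: (k=2,j=0): S=108.9690, K−S=0.0410, hold=14.5820 ⇒ V=14.5820 continue | (k=2,j=1): S=142.1100, K−S=0.0000, hold=5.3845 ⇒ V=5.3845 continue | (k=2,j=2): S=185.3303, K−S=0.0000, hold=1.2567 ⇒ V=1.2567 continue  boundary S*=-
step 1: (k=1,j=0): S=124.4411, K−S=0.0000, hold=10.1387 ⇒ V=10.1387 continue | (k=1,j=1): S=162.2877, K−S=0.0000, hold=3.3942 ⇒ V=3.3942 continue  boundary S*=-
step 0: (k=0,j=0): S=142.1100, K−S=0.0000, hold=6.8823 ⇒ V=6.8823 continue  boundary S*=-

price = 6.8823
boundary = - - - - - - 64.0707 73.1678 83.5567
tree:
6.8823
10.1387 3.3942
14.5820 5.3845 1.2567
20.3946 8.3719 2.1780 0.2651
27.6086 12.7031 3.7271 0.5110 0.0000
35.9871 18.7030 6.2763 0.9849 0.0000 0.0000
44.9393 26.5169 10.3484 1.8982 0.0000 0.0000 0.0000
52.9054 35.8422 16.5756 3.6584 0.0000 0.0000 0.0000 0.0000
59.8811 44.9393 25.4533 7.0509 0.0000 0.0000 0.0000 0.0000 0.0000
65.9894 52.9054 35.8422 13.5894 0.0000 0.0000 0.0000 0.0000 0.0000 0.0000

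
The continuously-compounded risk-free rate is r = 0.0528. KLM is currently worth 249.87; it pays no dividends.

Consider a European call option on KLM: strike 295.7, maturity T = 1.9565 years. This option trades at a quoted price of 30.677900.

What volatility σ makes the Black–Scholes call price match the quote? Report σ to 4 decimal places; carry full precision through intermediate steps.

sigma = 0.2688

At σ = 0.2688 the Black–Scholes value reproduces the quote:
σ√T = 0.2688·√1.9565 = 0.375984
d₁ = (ln(S/K) + (r+σ²/2)T) / (σ√T) = (ln(249.87/295.7) + (0.0528+0.2688²/2)·1.9565) / 0.375984 = (-0.168405 + 0.173985) / 0.375984 = 0.014842
d₂ = d₁ − σ√T = 0.014842 − 0.375984 = -0.361142
e^{−rT} = 0.901853
N(d₁) = 0.505921,  N(d₂) = 0.358997
V = S·N(d₁) − K·e^{−rT}·N(d₂) = 126.414486 − 95.736586 = 30.677900 (matching the quote); vega is positive throughout, so no other σ reproduces this price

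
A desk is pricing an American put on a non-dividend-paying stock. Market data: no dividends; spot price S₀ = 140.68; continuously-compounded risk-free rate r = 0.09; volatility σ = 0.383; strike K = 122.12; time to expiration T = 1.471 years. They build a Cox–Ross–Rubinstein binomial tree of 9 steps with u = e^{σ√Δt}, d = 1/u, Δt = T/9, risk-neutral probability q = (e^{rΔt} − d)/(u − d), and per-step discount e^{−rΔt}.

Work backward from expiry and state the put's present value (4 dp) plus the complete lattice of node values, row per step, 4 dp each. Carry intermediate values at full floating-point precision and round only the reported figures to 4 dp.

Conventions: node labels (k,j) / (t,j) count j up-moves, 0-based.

price = 10.5695
tree:
10.5695
16.0520 5.5891
23.6871 9.1550 2.3124
33.8005 14.6221 4.1484 0.6088
46.3936 22.6380 7.3161 1.2139 0.0429
57.2564 33.7116 12.6162 2.4170 0.0888 0.0000
66.5610 46.3936 21.0949 4.8056 0.1835 0.0000 0.0000
74.5308 57.2564 33.7116 9.5398 0.3792 0.0000 0.0000 0.0000
81.3574 66.5610 46.3936 18.9057 0.7839 0.0000 0.0000 0.0000 0.0000
87.2047 74.5308 57.2564 33.7116 1.6203 0.0000 0.0000 0.0000 0.0000 0.0000

params: Δt=0.16344 u=1.16747 d=0.85655 q=0.50903 e^(-rΔt)=0.98540
t_9 payoffs: 87.2047 74.5308 57.2564 33.7116 1.6203 0.0000 0.0000 0.0000 0.0000 0.0000
k=8: node(8,0) S=40.7626 payoff=81.3574 vs cont=79.5741 → 81.3574 [stop]  node(8,1) S=55.5590 payoff=66.5610 vs cont=64.7777 → 66.5610 [stop]  node(8,2) S=75.7264 payoff=46.3936 vs cont=44.6104 → 46.3936 [stop]  node(8,3) S=103.2143 payoff=18.9057 vs cont=17.1225 → 18.9057 [stop]  node(8,4) S=140.6800 payoff=0.0000 vs cont=0.7839 → 0.7839 [wait]  node(8,5) S=191.7454 payoff=0.0000 vs cont=0.0000 → 0.0000 [wait]  node(8,6) S=261.3469 payoff=0.0000 vs cont=0.0000 → 0.0000 [wait]  node(8,7) S=356.2132 payoff=0.0000 vs cont=0.0000 → 0.0000 [wait]  node(8,8) S=485.5148 payoff=0.0000 vs cont=0.0000 → 0.0000 [wait]
k=7: node(7,0) S=47.5892 payoff=74.5308 vs cont=72.7476 → 74.5308 [stop]  node(7,1) S=64.8636 payoff=57.2564 vs cont=55.4732 → 57.2564 [stop]  node(7,2) S=88.4084 payoff=33.7116 vs cont=31.9284 → 33.7116 [stop]  node(7,3) S=120.4997 payoff=1.6203 vs cont=9.5398 → 9.5398 [wait]  node(7,4) S=164.2399 payoff=0.0000 vs cont=0.3792 → 0.3792 [wait]  node(7,5) S=223.8572 payoff=0.0000 vs cont=0.0000 → 0.0000 [wait]  node(7,6) S=305.1151 payoff=0.0000 vs cont=0.0000 → 0.0000 [wait]  node(7,7) S=415.8687 payoff=0.0000 vs cont=0.0000 → 0.0000 [wait]
k=6: node(6,0) S=55.5590 payoff=66.5610 vs cont=64.7777 → 66.5610 [stop]  node(6,1) S=75.7264 payoff=46.3936 vs cont=44.6104 → 46.3936 [stop]  node(6,2) S=103.2143 payoff=18.9057 vs cont=21.0949 → 21.0949 [wait]  node(6,3) S=140.6800 payoff=0.0000 vs cont=4.8056 → 4.8056 [wait]  node(6,4) S=191.7454 payoff=0.0000 vs cont=0.1835 → 0.1835 [wait]  node(6,5) S=261.3469 payoff=0.0000 vs cont=0.0000 → 0.0000 [wait]  node(6,6) S=356.2132 payoff=0.0000 vs cont=0.0000 → 0.0000 [wait]
k=5: node(5,0) S=64.8636 payoff=57.2564 vs cont=55.4732 → 57.2564 [stop]  node(5,1) S=88.4084 payoff=33.7116 vs cont=33.0264 → 33.7116 [stop]  node(5,2) S=120.4997 payoff=1.6203 vs cont=12.6162 → 12.6162 [wait]  node(5,3) S=164.2399 payoff=0.0000 vs cont=2.4170 → 2.4170 [wait]  node(5,4) S=223.8572 payoff=0.0000 vs cont=0.0888 → 0.0888 [wait]  node(5,5) S=305.1151 payoff=0.0000 vs cont=0.0000 → 0.0000 [wait]
k=4: node(4,0) S=75.7264 payoff=46.3936 vs cont=44.6104 → 46.3936 [stop]  node(4,1) S=103.2143 payoff=18.9057 vs cont=22.6380 → 22.6380 [wait]  node(4,2) S=140.6800 payoff=0.0000 vs cont=7.3161 → 7.3161 [wait]  node(4,3) S=191.7454 payoff=0.0000 vs cont=1.2139 → 1.2139 [wait]  node(4,4) S=261.3469 payoff=0.0000 vs cont=0.0429 → 0.0429 [wait]
k=3: node(3,0) S=88.4084 payoff=33.7116 vs cont=33.8005 → 33.8005 [wait]  node(3,1) S=120.4997 payoff=1.6203 vs cont=14.6221 → 14.6221 [wait]  node(3,2) S=164.2399 payoff=0.0000 vs cont=4.1484 → 4.1484 [wait]  node(3,3) S=223.8572 payoff=0.0000 vs cont=0.6088 → 0.6088 [wait]
k=2: node(2,0) S=103.2143 payoff=18.9057 vs cont=23.6871 → 23.6871 [wait]  node(2,1) S=140.6800 payoff=0.0000 vs cont=9.1550 → 9.1550 [wait]  node(2,2) S=191.7454 payoff=0.0000 vs cont=2.3124 → 2.3124 [wait]
k=1: node(1,0) S=120.4997 payoff=1.6203 vs cont=16.0520 → 16.0520 [wait]  node(1,1) S=164.2399 payoff=0.0000 vs cont=5.5891 → 5.5891 [wait]
k=0: node(0,0) S=140.6800 payoff=0.0000 vs cont=10.5695 → 10.5695 [wait]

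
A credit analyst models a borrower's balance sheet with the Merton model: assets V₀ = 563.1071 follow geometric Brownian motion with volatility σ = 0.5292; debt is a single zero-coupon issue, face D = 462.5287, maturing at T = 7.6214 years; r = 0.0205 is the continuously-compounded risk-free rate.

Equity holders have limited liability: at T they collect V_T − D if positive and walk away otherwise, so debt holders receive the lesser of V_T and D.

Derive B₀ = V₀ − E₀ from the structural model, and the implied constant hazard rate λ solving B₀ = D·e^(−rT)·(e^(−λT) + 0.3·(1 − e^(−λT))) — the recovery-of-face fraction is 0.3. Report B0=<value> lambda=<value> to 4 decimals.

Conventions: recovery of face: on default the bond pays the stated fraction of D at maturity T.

B0=216.8165 lambda=0.1361

Equity is a call on the firm's assets struck at D = 462.5287:
d₁ = [ln(V₀/D) + (r + σ²/2)T] / (σ√T)
   = [ln(563.1071/462.5287) + (0.0205 + 0.5·0.5292²)·7.6214] / (0.5292·√7.6214)
   = [0.196761 + 1.223435] / 1.460956 = 0.972101
d₂ = d₁ − σ√T = 0.972101 − 1.460956 = -0.488856
N(d₁) = 0.834500,  N(d₂) = 0.312472,  e^(−rT) = 0.855355
E₀ = V₀·N(d₁) − D·e^(−rT)·N(d₂)
   = 563.1071·0.834500 − 462.5287·0.855355·0.312472 = 346.290635
B₀ = V₀ − E₀ = 563.1071 − 346.290635 = 216.816465
e^(−λT) = (B₀·e^(rT)/D − 0.3)/(1 − 0.3) = (216.8165·1.169105/462.5287 − 0.3)/0.7 = 0.35433383
λ = −ln(0.35433383)/7.6214 = 0.136132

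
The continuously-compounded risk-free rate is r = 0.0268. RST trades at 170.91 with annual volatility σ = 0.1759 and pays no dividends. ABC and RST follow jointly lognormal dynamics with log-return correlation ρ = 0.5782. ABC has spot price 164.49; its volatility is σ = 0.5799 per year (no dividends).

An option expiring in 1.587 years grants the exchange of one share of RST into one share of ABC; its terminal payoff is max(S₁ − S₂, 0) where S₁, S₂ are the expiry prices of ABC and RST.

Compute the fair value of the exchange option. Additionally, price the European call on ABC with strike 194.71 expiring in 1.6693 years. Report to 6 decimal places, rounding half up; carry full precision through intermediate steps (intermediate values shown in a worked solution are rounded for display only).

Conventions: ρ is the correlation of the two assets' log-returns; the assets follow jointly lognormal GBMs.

exchange price = 38.259618
price(ABC call K=194.71) = 41.024494

σ_eff = √(σ₁² + σ₂² − 2ρσ₁σ₂) = √(0.5799² + 0.1759² − 2·0.5782·0.5799·0.1759) = 0.499266
d₁ = (ln(S₁/S₂) + (q₂ − q₁ + σ_eff²/2)T) / (σ_eff√T) = (ln(164.49/170.91) + (0.0 − 0.0 + 0.124633)·1.587) / 0.628957 = 0.253604
d₂ = d₁ − σ_eff√T = 0.253604 − 0.628957 = -0.375353
N(d₁) = 0.600099,  N(d₂) = 0.353699
V = S₁·e^{−q₁T}·N(d₁) − S₂·e^{−q₂T}·N(d₂) = 98.710328 − 60.450710 = 38.259618
[vanilla: ABC call K=194.71]
σ√T = 0.5799·√1.6693 = 0.749239
d₁ = (ln(S/K) + (r+σ²/2)T) / (σ√T) = (ln(164.49/194.71) + (0.0268+0.5799²/2)·1.6693) / 0.749239 = (-0.168661 + 0.325417) / 0.749239 = 0.209219
d₂ = d₁ − σ√T = 0.209219 − 0.749239 = -0.540020
e^{−rT} = 0.956249
N(d₁) = 0.582861,  N(d₂) = 0.294592
price = S·N(d₁) − K·e^{−rT}·N(d₂) = 95.874881 − 54.850387 = 41.024494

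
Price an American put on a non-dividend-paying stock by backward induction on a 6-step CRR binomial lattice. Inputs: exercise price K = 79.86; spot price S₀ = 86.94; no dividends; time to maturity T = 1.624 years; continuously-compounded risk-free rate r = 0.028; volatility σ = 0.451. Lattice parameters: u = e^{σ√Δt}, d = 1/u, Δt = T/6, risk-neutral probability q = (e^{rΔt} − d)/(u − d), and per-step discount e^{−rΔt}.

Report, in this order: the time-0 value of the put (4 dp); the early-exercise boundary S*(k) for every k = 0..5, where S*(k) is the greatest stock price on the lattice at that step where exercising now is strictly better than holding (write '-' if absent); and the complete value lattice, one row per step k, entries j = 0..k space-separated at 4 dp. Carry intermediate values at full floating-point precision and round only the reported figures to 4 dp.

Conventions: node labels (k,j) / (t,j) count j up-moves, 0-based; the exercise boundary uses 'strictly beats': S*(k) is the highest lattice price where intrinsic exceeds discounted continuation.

Δt=0.27067, u=1.26445, d=0.79086, q=0.45767, disc=e^(-rΔt)=0.99245
k=6 terminal: V=max(K-S,0) → 58.5877 45.8493 25.4827 0.0000 0.0000 0.0000 0.0000
k=5: j=0 S=26.8977 intr=52.9623 cont=52.3594 V=52.9623[EX]; j=1 S=43.0048 intr=36.8552 cont=36.2523 V=36.8552[EX]; j=2 S=68.7573 intr=11.1027 cont=13.7156 V=13.7156[hold]; j=3 S=109.9311 intr=0.0000 cont=0.0000 V=0.0000[hold]; j=4 S=175.7610 intr=0.0000 cont=0.0000 V=0.0000[hold]; j=5 S=281.0117 intr=0.0000 cont=0.0000 V=0.0000[hold]  S*(5)=43.0048
k=4: j=0 S=34.0107 intr=45.8493 cont=45.2463 V=45.8493[EX]; j=1 S=54.3773 intr=25.4827 cont=26.0666 V=26.0666[hold]; j=2 S=86.9400 intr=0.0000 cont=7.3822 V=7.3822[hold]; j=3 S=139.0022 intr=0.0000 cont=0.0000 V=0.0000[hold]; j=4 S=222.2406 intr=0.0000 cont=0.0000 V=0.0000[hold]  S*(4)=34.0107
k=3: j=0 S=43.0048 intr=36.8552 cont=36.5175 V=36.8552[EX]; j=1 S=68.7573 intr=11.1027 cont=17.3830 V=17.3830[hold]; j=2 S=109.9311 intr=0.0000 cont=3.9734 V=3.9734[hold]; j=3 S=175.7610 intr=0.0000 cont=0.0000 V=0.0000[hold]  S*(3)=43.0048
k=2: j=0 S=54.3773 intr=25.4827 cont=27.7324 V=27.7324[hold]; j=1 S=86.9400 intr=0.0000 cont=11.1609 V=11.1609[hold]; j=2 S=139.0022 intr=0.0000 cont=2.1386 V=2.1386[hold]  S*(2)=-
k=1: j=0 S=68.7573 intr=11.1027 cont=19.9959 V=19.9959[hold]; j=1 S=109.9311 intr=0.0000 cont=6.9785 V=6.9785[hold]  S*(1)=-
k=0: j=0 S=86.9400 intr=0.0000 cont=13.9322 V=13.9322[hold]  S*(0)=-

price = 13.9322
boundary = - - - 43.0048 34.0107 43.0048
tree:
13.9322
19.9959 6.9785
27.7324 11.1609 2.1386
36.8552 17.3830 3.9734 0.0000
45.8493 26.0666 7.3822 0.0000 0.0000
52.9623 36.8552 13.7156 0.0000 0.0000 0.0000
58.5877 45.8493 25.4827 0.0000 0.0000 0.0000 0.0000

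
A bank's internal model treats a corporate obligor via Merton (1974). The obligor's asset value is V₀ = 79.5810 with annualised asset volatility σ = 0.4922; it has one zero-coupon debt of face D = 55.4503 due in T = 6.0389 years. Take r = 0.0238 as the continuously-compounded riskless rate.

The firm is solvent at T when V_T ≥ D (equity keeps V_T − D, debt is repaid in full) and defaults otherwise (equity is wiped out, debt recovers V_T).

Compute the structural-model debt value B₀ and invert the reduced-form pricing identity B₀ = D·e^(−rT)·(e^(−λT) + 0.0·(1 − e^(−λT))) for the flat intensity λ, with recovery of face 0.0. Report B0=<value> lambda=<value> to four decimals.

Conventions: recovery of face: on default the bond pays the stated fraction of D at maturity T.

Equity is a call on the firm's assets struck at D = 55.4503:
d₁ = [ln(V₀/D) + (r + σ²/2)T] / (σ√T)
   = [ln(79.5810/55.4503) + (0.0238 + 0.5·0.4922²)·6.0389] / (0.4922·√6.0389)
   = [0.361288 + 0.875220] / 1.209541 = 1.022296
d₂ = d₁ − σ√T = 1.022296 − 1.209541 = -0.187245
N(d₁) = 0.846680,  N(d₂) = 0.425734,  e^(−rT) = 0.866125
E₀ = V₀·N(d₁) − D·e^(−rT)·N(d₂)
   = 79.5810·0.846680 − 55.4503·0.866125·0.425734 = 46.932907
B₀ = V₀ − E₀ = 79.5810 − 46.932907 = 32.648093
e^(−λT) = (B₀·e^(rT)/D − 0)/(1 − 0) = (32.6481·1.154568/55.4503 − 0)/1 = 0.67978776
λ = −ln(0.67978776)/6.0389 = 0.063915

B0=32.6481 lambda=0.0639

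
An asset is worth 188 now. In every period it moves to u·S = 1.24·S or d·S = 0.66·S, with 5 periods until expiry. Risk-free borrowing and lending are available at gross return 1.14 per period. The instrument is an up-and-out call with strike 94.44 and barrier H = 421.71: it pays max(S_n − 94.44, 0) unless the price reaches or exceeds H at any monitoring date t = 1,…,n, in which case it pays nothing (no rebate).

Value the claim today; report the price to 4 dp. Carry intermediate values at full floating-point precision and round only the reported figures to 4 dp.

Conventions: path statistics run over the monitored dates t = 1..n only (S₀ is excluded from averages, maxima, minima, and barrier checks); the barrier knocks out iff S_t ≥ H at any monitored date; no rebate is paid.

Set p* = 0.8276 (from d < R < u); the path-dependent value is the discounted p*-expectation over all price paths.
Enumerate all 2^5 = 32 price paths (U = up ×1.24, D = down ×0.66); each path with k up-moves has probability p*^k·(1−p*)^(5−k).
DDDDD: M=124.0800, payoff=0.0000, prob=0.000152
UDDDD: M=233.1200, payoff=0.0000, prob=0.000731
DUDDD: M=153.8592, payoff=0.0000, prob=0.000731
UUDDD: M=289.0688, payoff=0.0000, prob=0.003510
DDUDD: M=124.0800, payoff=0.0000, prob=0.000731
UDUDD: M=233.1200, payoff=0.0000, prob=0.003510
DUUDD: M=190.7854, payoff=0.0000, prob=0.003510
UUUDD: M=358.4453, payoff=61.6988, prob=0.016849
DDDUD: M=124.0800, payoff=0.0000, prob=0.000731
UDDUD: M=233.1200, payoff=0.0000, prob=0.003510
DUDUD: M=153.8592, payoff=0.0000, prob=0.003510
UUDUD: M=289.0688, payoff=61.6988, prob=0.016849
DDUUD: M=125.9184, payoff=0.0000, prob=0.003510
UDUUD: M=236.5739, payoff=61.6988, prob=0.016849
DUUUD: M=236.5739, payoff=61.6988, prob=0.016849
UUUUD: M=444.4722, payoff=0.0000, prob=0.080877
DDDDU: M=124.0800, payoff=0.0000, prob=0.000731
UDDDU: M=233.1200, payoff=0.0000, prob=0.003510
DUDDU: M=153.8592, payoff=0.0000, prob=0.003510
UUDDU: M=289.0688, payoff=61.6988, prob=0.016849
DDUDU: M=124.0800, payoff=0.0000, prob=0.003510
UDUDU: M=233.1200, payoff=61.6988, prob=0.016849
DUUDU: M=190.7854, payoff=61.6988, prob=0.016849
UUUDU: M=358.4453, payoff=198.9116, prob=0.080877
DDDUU: M=124.0800, payoff=0.0000, prob=0.003510
UDDUU: M=233.1200, payoff=61.6988, prob=0.016849
DUDUU: M=156.1388, payoff=61.6988, prob=0.016849
UUDUU: M=293.3516, payoff=198.9116, prob=0.080877
DDUUU: M=156.1388, payoff=61.6988, prob=0.016849
UDUUU: M=293.3516, payoff=198.9116, prob=0.080877
DUUUU: M=293.3516, payoff=198.9116, prob=0.080877
UUUUU: M=551.1455, payoff=0.0000, prob=0.388210
Price = Σ prob·payoff / R^5 = 74.745357 / 1.925415 = 38.8204

price = 38.8204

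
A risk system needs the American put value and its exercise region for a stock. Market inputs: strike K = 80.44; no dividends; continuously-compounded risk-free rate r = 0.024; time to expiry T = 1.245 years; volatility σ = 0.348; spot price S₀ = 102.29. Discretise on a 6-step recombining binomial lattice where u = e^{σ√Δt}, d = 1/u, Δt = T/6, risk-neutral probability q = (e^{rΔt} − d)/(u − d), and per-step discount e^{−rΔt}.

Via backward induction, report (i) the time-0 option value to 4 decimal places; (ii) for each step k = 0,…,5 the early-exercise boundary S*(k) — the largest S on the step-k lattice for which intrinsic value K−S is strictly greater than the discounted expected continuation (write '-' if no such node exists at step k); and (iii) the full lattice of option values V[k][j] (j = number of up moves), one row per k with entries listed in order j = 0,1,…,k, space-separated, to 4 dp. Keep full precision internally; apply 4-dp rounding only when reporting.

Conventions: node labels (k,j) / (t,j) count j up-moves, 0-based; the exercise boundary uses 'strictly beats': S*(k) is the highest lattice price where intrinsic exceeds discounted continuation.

price = 5.2772
boundary = - - - - 54.2567 63.5767
tree:
5.2772
8.2367 2.0764
12.5433 3.5847 0.4387
18.5082 6.1119 0.8416 0.0000
26.1833 10.2577 1.6146 0.0000 0.0000
34.1371 16.8633 3.0975 0.0000 0.0000 0.0000
40.9249 26.1833 5.9423 0.0000 0.0000 0.0000 0.0000

Δt=0.20750  u=1.17178  d=0.85340  q=0.47613  discount=0.99503
step 6 (expiry): payoffs max(K−S,0) = 40.9249 26.1833 5.9423 0.0000 0.0000 0.0000 0.0000
step 5: (k=5,j=0): S=46.3029, K−S=34.1371, hold=33.7375 ⇒ V=34.1371 exercise | (k=5,j=1): S=63.5767, K−S=16.8633, hold=16.4637 ⇒ V=16.8633 exercise | (k=5,j=2): S=87.2948, K−S=0.0000, hold=3.0975 ⇒ V=3.0975 continue | (k=5,j=3): S=119.8611, K−S=0.0000, hold=0.0000 ⇒ V=0.0000 continue | (k=5,j=4): S=164.5767, K−S=0.0000, hold=0.0000 ⇒ V=0.0000 continue | (k=5,j=5): S=225.9739, K−S=0.0000, hold=0.0000 ⇒ V=0.0000 continue  boundary S*=63.5767
step 4: (k=4,j=0): S=54.2567, K−S=26.1833, hold=25.7837 ⇒ V=26.1833 exercise | (k=4,j=1): S=74.4977, K−S=5.9423, hold=10.2577 ⇒ V=10.2577 continue | (k=4,j=2): S=102.2900, K−S=0.0000, hold=1.6146 ⇒ V=1.6146 continue | (k=4,j=3): S=140.4505, K−S=0.0000, hold=0.0000 ⇒ V=0.0000 continue | (k=4,j=4): S=192.8472, K−S=0.0000, hold=0.0000 ⇒ V=0.0000 continue  boundary S*=54.2567
step 3: (k=3,j=0): S=63.5767, K−S=16.8633, hold=18.5082 ⇒ V=18.5082 continue | (k=3,j=1): S=87.2948, K−S=0.0000, hold=6.1119 ⇒ V=6.1119 continue | (k=3,j=2): S=119.8611, K−S=0.0000, hold=0.8416 ⇒ V=0.8416 continue | (k=3,j=3): S=164.5767, K−S=0.0000, hold=0.0000 ⇒ V=0.0000 continue  boundary S*=-
step 2: (k=2,j=0): S=74.4977, K−S=5.9423, hold=12.5433 ⇒ V=12.5433 continue | (k=2,j=1): S=102.2900, K−S=0.0000, hold=3.5847 ⇒ V=3.5847 continue | (k=2,j=2): S=140.4505, K−S=0.0000, hold=0.4387 ⇒ V=0.4387 continue  boundary S*=-
step 1: (k=1,j=0): S=87.2948, K−S=0.0000, hold=8.2367 ⇒ V=8.2367 continue | (k=1,j=1): S=119.8611, K−S=0.0000, hold=2.0764 ⇒ V=2.0764 continue  boundary S*=-
step 0: (k=0,j=0): S=102.2900, K−S=0.0000, hold=5.2772 ⇒ V=5.2772 continue  boundary S*=-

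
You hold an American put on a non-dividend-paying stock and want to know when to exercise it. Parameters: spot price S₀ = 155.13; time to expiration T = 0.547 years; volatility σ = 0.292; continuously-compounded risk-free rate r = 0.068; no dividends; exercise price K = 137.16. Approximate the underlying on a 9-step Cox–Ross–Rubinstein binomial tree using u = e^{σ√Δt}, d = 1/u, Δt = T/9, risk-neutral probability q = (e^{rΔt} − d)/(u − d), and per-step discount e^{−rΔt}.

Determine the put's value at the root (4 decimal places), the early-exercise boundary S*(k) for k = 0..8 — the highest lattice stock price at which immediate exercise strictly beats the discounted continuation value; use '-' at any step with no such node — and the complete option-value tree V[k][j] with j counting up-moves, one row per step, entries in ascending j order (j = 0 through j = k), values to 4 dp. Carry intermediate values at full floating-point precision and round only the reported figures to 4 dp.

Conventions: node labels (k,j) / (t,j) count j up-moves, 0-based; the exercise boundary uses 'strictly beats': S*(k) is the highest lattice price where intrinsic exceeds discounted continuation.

params: Δt=0.06078 u=1.07464 d=0.93054 q=0.51075 e^(-rΔt)=0.99588
t_9 payoffs: 56.0036 43.4361 28.9225 12.1615 0.0000 0.0000 0.0000 0.0000 0.0000 0.0000
t_8: node(8,0) S=87.2141 payoff=49.9459 vs cont=49.3802 → 49.9459 [stop]  node(8,1) S=100.7196 payoff=36.4404 vs cont=35.8747 → 36.4404 [stop]  node(8,2) S=116.3165 payoff=20.8435 vs cont=20.2778 → 20.8435 [stop]  node(8,3) S=134.3286 payoff=2.8314 vs cont=5.9254 → 5.9254 [wait]  node(8,4) S=155.1300 payoff=0.0000 vs cont=0.0000 → 0.0000 [wait]  node(8,5) S=179.1526 payoff=0.0000 vs cont=0.0000 → 0.0000 [wait]  node(8,6) S=206.8952 payoff=0.0000 vs cont=0.0000 → 0.0000 [wait]  node(8,7) S=238.9338 payoff=0.0000 vs cont=0.0000 → 0.0000 [wait]  node(8,8) S=275.9338 payoff=0.0000 vs cont=0.0000 → 0.0000 [wait]  ⇒ S*(8)=116.3165
t_7: node(7,0) S=93.7239 payoff=43.4361 vs cont=42.8704 → 43.4361 [stop]  node(7,1) S=108.2375 payoff=28.9225 vs cont=28.3568 → 28.9225 [stop]  node(7,2) S=124.9985 payoff=12.1615 vs cont=13.1696 → 13.1696 [wait]  node(7,3) S=144.3551 payoff=0.0000 vs cont=2.8871 → 2.8871 [wait]  node(7,4) S=166.7091 payoff=0.0000 vs cont=0.0000 → 0.0000 [wait]  node(7,5) S=192.5248 payoff=0.0000 vs cont=0.0000 → 0.0000 [wait]  node(7,6) S=222.3382 payoff=0.0000 vs cont=0.0000 → 0.0000 [wait]  node(7,7) S=256.7682 payoff=0.0000 vs cont=0.0000 → 0.0000 [wait]  ⇒ S*(7)=108.2375
t_6: node(6,0) S=100.7196 payoff=36.4404 vs cont=35.8747 → 36.4404 [stop]  node(6,1) S=116.3165 payoff=20.8435 vs cont=20.7906 → 20.8435 [stop]  node(6,2) S=134.3286 payoff=2.8314 vs cont=7.8851 → 7.8851 [wait]  node(6,3) S=155.1300 payoff=0.0000 vs cont=1.4067 → 1.4067 [wait]  node(6,4) S=179.1526 payoff=0.0000 vs cont=0.0000 → 0.0000 [wait]  node(6,5) S=206.8952 payoff=0.0000 vs cont=0.0000 → 0.0000 [wait]  node(6,6) S=238.9338 payoff=0.0000 vs cont=0.0000 → 0.0000 [wait]  ⇒ S*(6)=116.3165
t_5: node(5,0) S=108.2375 payoff=28.9225 vs cont=28.3568 → 28.9225 [stop]  node(5,1) S=124.9985 payoff=12.1615 vs cont=14.1663 → 14.1663 [wait]  node(5,2) S=144.3551 payoff=0.0000 vs cont=4.5574 → 4.5574 [wait]  node(5,3) S=166.7091 payoff=0.0000 vs cont=0.6854 → 0.6854 [wait]  node(5,4) S=192.5248 payoff=0.0000 vs cont=0.0000 → 0.0000 [wait]  node(5,5) S=222.3382 payoff=0.0000 vs cont=0.0000 → 0.0000 [wait]  ⇒ S*(5)=108.2375
t_4: node(4,0) S=116.3165 payoff=20.8435 vs cont=21.2976 → 21.2976 [wait]  node(4,1) S=134.3286 payoff=2.8314 vs cont=9.2203 → 9.2203 [wait]  node(4,2) S=155.1300 payoff=0.0000 vs cont=2.5691 → 2.5691 [wait]  node(4,3) S=179.1526 payoff=0.0000 vs cont=0.3339 → 0.3339 [wait]  node(4,4) S=206.8952 payoff=0.0000 vs cont=0.0000 → 0.0000 [wait]  ⇒ S*(4)=-
t_3: node(3,0) S=124.9985 payoff=12.1615 vs cont=15.0667 → 15.0667 [wait]  node(3,1) S=144.3551 payoff=0.0000 vs cont=5.7992 → 5.7992 [wait]  node(3,2) S=166.7091 payoff=0.0000 vs cont=1.4216 → 1.4216 [wait]  node(3,3) S=192.5248 payoff=0.0000 vs cont=0.1627 → 0.1627 [wait]  ⇒ S*(3)=-
t_2: node(2,0) S=134.3286 payoff=2.8314 vs cont=10.2907 → 10.2907 [wait]  node(2,1) S=155.1300 payoff=0.0000 vs cont=3.5486 → 3.5486 [wait]  node(2,2) S=179.1526 payoff=0.0000 vs cont=0.7754 → 0.7754 [wait]  ⇒ S*(2)=-
t_1: node(1,0) S=144.3551 payoff=0.0000 vs cont=6.8189 → 6.8189 [wait]  node(1,1) S=166.7091 payoff=0.0000 vs cont=2.1234 → 2.1234 [wait]  ⇒ S*(1)=-
t_0: node(0,0) S=155.1300 payoff=0.0000 vs cont=4.4025 → 4.4025 [wait]  ⇒ S*(0)=-

price = 4.4025
boundary = - - - - - 108.2375 116.3165 108.2375 116.3165
tree:
4.4025
6.8189 2.1234
10.2907 3.5486 0.7754
15.0667 5.7992 1.4216 0.1627
21.2976 9.2203 2.5691 0.3339 0.0000
28.9225 14.1663 4.5574 0.6854 0.0000 0.0000
36.4404 20.8435 7.8851 1.4067 0.0000 0.0000 0.0000
43.4361 28.9225 13.1696 2.8871 0.0000 0.0000 0.0000 0.0000
49.9459 36.4404 20.8435 5.9254 0.0000 0.0000 0.0000 0.0000 0.0000
56.0036 43.4361 28.9225 12.1615 0.0000 0.0000 0.0000 0.0000 0.0000 0.0000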